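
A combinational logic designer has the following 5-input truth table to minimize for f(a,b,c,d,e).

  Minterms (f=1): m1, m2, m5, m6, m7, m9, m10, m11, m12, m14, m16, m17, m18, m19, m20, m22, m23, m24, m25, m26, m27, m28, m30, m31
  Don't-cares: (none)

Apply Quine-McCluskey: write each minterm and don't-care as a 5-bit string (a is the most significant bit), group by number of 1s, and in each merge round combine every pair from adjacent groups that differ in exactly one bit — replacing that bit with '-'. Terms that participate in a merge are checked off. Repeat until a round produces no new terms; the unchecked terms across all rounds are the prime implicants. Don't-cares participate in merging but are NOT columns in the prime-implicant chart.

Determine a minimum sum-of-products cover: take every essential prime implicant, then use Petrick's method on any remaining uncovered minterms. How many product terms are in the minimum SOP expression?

[col 0] 00001*, 00010*, 00101*, 00110*, 00111*, 01001*, 01010*, 01011*, 01100*, 01110*, 10000*, 10001*, 10010*, 10011*, 10100*, 10110*, 10111*, 11000*, 11001*, 11010*, 11011*, 11100*, 11110*, 11111*
[col 1] -0001*, -0010*, -0110*, -0111*, -1001*, -1010*, -1011*, -1100*, -1110*, 0-001*, 0-010*, 0-110*, 00-01, 00-10*, 001-1, 0011-*, 01-10*, 010-1*, 0101-*, 011-0*, 1-000*, 1-001*, 1-010*, 1-011*, 1-100*, 1-110*, 1-111*, 10-00*, 10-10*, 10-11*, 100-0*, 100-1*, 1000-*, 1001-*, 101-0*, 1011-*, 11-00*, 11-10*, 11-11*, 110-0*, 110-1*, 1100-*, 1101-*, 111-0*, 1111-*
[col 2] --001, --010*, --110*, -0-10*, -011-, -1-10*, -10-1, -101-, -11-0, 0--10*, 1--00*, 1--10*, 1--11*, 1-0-0*, 1-0-1*, 1-00-*, 1-01-*, 1-1-0*, 1-11-*, 10--0*, 10-1-*, 100--*, 11--0*, 11-1-*, 110--*
[col 3] ---10, 1---0, 1--1-, 1-0--
Prime implicants: ---10, --001, -011-, -10-1, -101-, -11-0, 00-01, 001-1, 1---0, 1--1-, 1-0--
PI chart (minterm → PIs covering it):
  1 | --001,00-01
  2 | ---10  (sole → essential)
  5 | 00-01,001-1
  6 | ---10,-011-
  7 | -011-,001-1
  9 | --001,-10-1
  10 | ---10,-101-
  11 | -10-1,-101-
  12 | -11-0  (sole → essential)
  14 | ---10,-11-0
  16 | 1---0,1-0--
  17 | --001,1-0--
  18 | ---10,1---0,1--1-,1-0--
  19 | 1--1-,1-0--
  20 | 1---0  (sole → essential)
  22 | ---10,-011-,1---0,1--1-
  23 | -011-,1--1-
  24 | 1---0,1-0--
  25 | --001,-10-1,1-0--
  26 | ---10,-101-,1---0,1--1-,1-0--
  27 | -10-1,-101-,1--1-,1-0--
  28 | -11-0,1---0
  30 | ---10,-11-0,1---0,1--1-
  31 | 1--1-  (sole → essential)
Essential prime implicants: ---10, -11-0, 1---0, 1--1-
Petrick residual → --001, -10-1, 001-1
Minimum SOP uses 7 PIs: de' + c'd'e + bc'e + bce' + a'b'ce + ae' + ad

7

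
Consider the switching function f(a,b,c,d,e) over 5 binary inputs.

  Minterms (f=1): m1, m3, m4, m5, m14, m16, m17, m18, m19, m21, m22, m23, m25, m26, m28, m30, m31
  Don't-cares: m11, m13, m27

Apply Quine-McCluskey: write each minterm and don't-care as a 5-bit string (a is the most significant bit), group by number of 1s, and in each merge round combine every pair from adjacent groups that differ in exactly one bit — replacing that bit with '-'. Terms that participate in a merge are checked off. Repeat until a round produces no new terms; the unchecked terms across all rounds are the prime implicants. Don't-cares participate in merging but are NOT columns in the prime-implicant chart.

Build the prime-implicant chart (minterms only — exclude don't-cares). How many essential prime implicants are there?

Round 0: 00001✓ 00011✓ 00100✓ 00101✓ 01011✓ 01101✓ 01110✓ 10000✓ 10001✓ 10010✓ 10011✓ 10101✓ 10110✓ 10111✓ 11001✓ 11010✓ 11011✓ 11100✓ 11110✓ 11111✓
Round 1: -0001✓ -0011✓ -0101✓ -1011✓ -1110 0-011✓ 0-101 00-01✓ 000-1✓ 0010- 1-001✓ 1-010✓ 1-011✓ 1-110✓ 1-111✓ 10-01✓ 10-10✓ 10-11✓ 100-0✓ 100-1✓ 1000-✓ 1001-✓ 101-1✓ 1011-✓ 11-10✓ 11-11✓ 110-1✓ 1101-✓ 111-0 1111-✓
Round 2: --011 -0-01 -00-1 1--10✓ 1--11✓ 1-0-1 1-01-✓ 1-11-✓ 10--1 10-1-✓ 100-- 11-1-✓
Round 3: 1--1-
PIs = {--011, -0-01, -00-1, -1110, 0-101, 0010-, 1--1-, 1-0-1, 10--1, 100--, 111-0}
Coverage chart:
  m1: -0-01,-00-1
  m3: --011,-00-1
  m4: 0010- ←essential
  m5: -0-01,0-101,0010-
  m14: -1110 ←essential
  m16: 100-- ←essential
  m17: -0-01,-00-1,1-0-1,10--1,100--
  m18: 1--1-,100--
  m19: --011,-00-1,1--1-,1-0-1,10--1,100--
  m21: -0-01,10--1
  m22: 1--1- ←essential
  m23: 1--1-,10--1
  m25: 1-0-1 ←essential
  m26: 1--1- ←essential
  m28: 111-0 ←essential
  m30: -1110,1--1-,111-0
  m31: 1--1- ←essential
Essential: -1110, 0010-, 1--1-, 1-0-1, 100--, 111-0

6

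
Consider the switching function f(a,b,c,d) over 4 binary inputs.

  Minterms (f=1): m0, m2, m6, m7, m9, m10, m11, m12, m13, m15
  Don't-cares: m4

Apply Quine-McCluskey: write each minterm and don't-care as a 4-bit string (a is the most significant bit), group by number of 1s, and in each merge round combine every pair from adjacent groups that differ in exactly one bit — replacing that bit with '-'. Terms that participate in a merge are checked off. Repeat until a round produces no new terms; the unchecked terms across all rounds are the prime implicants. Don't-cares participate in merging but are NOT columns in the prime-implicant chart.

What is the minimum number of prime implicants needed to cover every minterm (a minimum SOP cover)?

[col 0] 0000*, 0010*, 0100*, 0110*, 0111*, 1001*, 1010*, 1011*, 1100*, 1101*, 1111*
[col 1] -010, -100, -111, 0-00*, 0-10*, 00-0*, 01-0*, 011-, 1-01*, 1-11*, 10-1*, 101-, 11-1*, 110-
[col 2] 0--0, 1--1
Prime implicants: -010, -100, -111, 0--0, 011-, 1--1, 101-, 110-
PI chart (minterm → PIs covering it):
  0 | 0--0  (sole → essential)
  2 | -010,0--0
  6 | 0--0,011-
  7 | -111,011-
  9 | 1--1  (sole → essential)
  10 | -010,101-
  11 | 1--1,101-
  12 | -100,110-
  13 | 1--1,110-
  15 | -111,1--1
Essential prime implicants: 0--0, 1--1
Petrick residual → -010, -100, -111
Minimum SOP uses 5 PIs: b'cd' + bc'd' + bcd + a'd' + ad

5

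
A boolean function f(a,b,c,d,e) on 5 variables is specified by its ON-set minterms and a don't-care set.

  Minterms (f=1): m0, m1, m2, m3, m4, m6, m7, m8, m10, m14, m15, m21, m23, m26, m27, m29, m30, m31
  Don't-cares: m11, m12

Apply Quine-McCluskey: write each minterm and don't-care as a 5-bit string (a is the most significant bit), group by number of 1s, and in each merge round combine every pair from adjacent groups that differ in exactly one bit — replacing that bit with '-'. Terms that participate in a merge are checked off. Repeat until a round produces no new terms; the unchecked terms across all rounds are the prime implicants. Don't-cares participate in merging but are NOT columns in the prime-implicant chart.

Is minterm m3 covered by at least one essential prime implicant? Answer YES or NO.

[col 0] 00000*, 00001*, 00010*, 00011*, 00100*, 00110*, 00111*, 01000*, 01010*, 01011*, 01100*, 01110*, 01111*, 10101*, 10111*, 11010*, 11011*, 11101*, 11110*, 11111*
[col 1] -0111*, -1010*, -1011*, -1110*, -1111*, 0-000*, 0-010*, 0-011*, 0-100*, 0-110*, 0-111*, 00-00*, 00-10*, 00-11*, 000-0*, 000-1*, 0000-*, 0001-*, 001-0*, 0011-*, 01-00*, 01-10*, 01-11*, 010-0*, 0101-*, 011-0*, 0111-*, 1-101*, 1-111*, 101-1*, 11-10*, 11-11*, 1101-*, 111-1*, 1111-*
[col 2] --111, -1-10*, -1-11*, -101-*, -111-*, 0--00*, 0--10*, 0--11*, 0-0-0*, 0-01-*, 0-1-0*, 0-11-*, 00--0*, 00-1-*, 000--, 01--0*, 01-1-*, 1-1-1, 11-1-*
[col 3] -1-1-, 0---0, 0--1-
Prime implicants: --111, -1-1-, 0---0, 0--1-, 000--, 1-1-1
PI chart (minterm → PIs covering it):
  0 | 0---0,000--
  1 | 000--  (sole → essential)
  2 | 0---0,0--1-,000--
  3 | 0--1-,000--
  4 | 0---0  (sole → essential)
  6 | 0---0,0--1-
  7 | --111,0--1-
  8 | 0---0  (sole → essential)
  10 | -1-1-,0---0,0--1-
  14 | -1-1-,0---0,0--1-
  15 | --111,-1-1-,0--1-
  21 | 1-1-1  (sole → essential)
  23 | --111,1-1-1
  26 | -1-1-  (sole → essential)
  27 | -1-1-  (sole → essential)
  29 | 1-1-1  (sole → essential)
  30 | -1-1-  (sole → essential)
  31 | --111,-1-1-,1-1-1
Essential prime implicants: -1-1-, 0---0, 000--, 1-1-1

YES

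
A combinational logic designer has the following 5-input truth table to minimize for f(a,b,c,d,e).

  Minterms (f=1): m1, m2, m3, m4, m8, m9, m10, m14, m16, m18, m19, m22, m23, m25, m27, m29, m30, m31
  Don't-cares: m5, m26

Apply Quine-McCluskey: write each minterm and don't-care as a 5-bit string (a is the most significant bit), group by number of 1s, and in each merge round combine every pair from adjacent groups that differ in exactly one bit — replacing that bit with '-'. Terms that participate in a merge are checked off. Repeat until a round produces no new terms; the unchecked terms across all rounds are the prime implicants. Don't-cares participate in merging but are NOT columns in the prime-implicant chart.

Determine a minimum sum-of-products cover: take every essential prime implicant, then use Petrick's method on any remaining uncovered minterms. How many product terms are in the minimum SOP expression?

size-2^0 implicants → 00001(✓)  00010(✓)  00011(✓)  00100(✓)  00101(✓)  01000(✓)  01001(✓)  01010(✓)  01110(✓)  10000(✓)  10010(✓)  10011(✓)  10110(✓)  10111(✓)  11001(✓)  11010(✓)  11011(✓)  11101(✓)  11110(✓)  11111(✓)
size-2^1 implicants → -0010(✓)  -0011(✓)  -1001  -1010(✓)  -1110(✓)  0-001  0-010(✓)  00-01  000-1  0001-(✓)  0010-  01-10(✓)  010-0  0100-  1-010(✓)  1-011(✓)  1-110(✓)  1-111(✓)  10-10(✓)  10-11(✓)  100-0  1001-(✓)  1011-(✓)  11-01(✓)  11-10(✓)  11-11(✓)  110-1(✓)  1101-(✓)  111-1(✓)  1111-(✓)
size-2^2 implicants → --010  -001-  -1-10  1--10(✓)  1--11(✓)  1-01-(✓)  1-11-(✓)  10-1-(✓)  11--1  11-1-(✓)
size-2^3 implicants → 1--1-
Unchecked terms (primes): --010, -001-, -1-10, -1001, 0-001, 00-01, 000-1, 0010-, 010-0, 0100-, 1--1-, 100-0, 11--1
Minterm coverage:
  m1 ⊆ 0-001,00-01,000-1
  m2 ⊆ --010,-001-
  m3 ⊆ -001-,000-1
  m4 ⊆ 0010- [E]
  m8 ⊆ 010-0,0100-
  m9 ⊆ -1001,0-001,0100-
  m10 ⊆ --010,-1-10,010-0
  m14 ⊆ -1-10 [E]
  m16 ⊆ 100-0 [E]
  m18 ⊆ --010,-001-,1--1-,100-0
  m19 ⊆ -001-,1--1-
  m22 ⊆ 1--1- [E]
  m23 ⊆ 1--1- [E]
  m25 ⊆ -1001,11--1
  m27 ⊆ 1--1-,11--1
  m29 ⊆ 11--1 [E]
  m30 ⊆ -1-10,1--1-
  m31 ⊆ 1--1-,11--1
E = {-1-10, 0010-, 1--1-, 100-0, 11--1}
Petrick residual → --010, 000-1, 0100-
Cover = c'de' + bde' + a'b'c'e + a'b'cd' + a'bc'd' + ad + ab'c'e' + abe  |cover|=8

8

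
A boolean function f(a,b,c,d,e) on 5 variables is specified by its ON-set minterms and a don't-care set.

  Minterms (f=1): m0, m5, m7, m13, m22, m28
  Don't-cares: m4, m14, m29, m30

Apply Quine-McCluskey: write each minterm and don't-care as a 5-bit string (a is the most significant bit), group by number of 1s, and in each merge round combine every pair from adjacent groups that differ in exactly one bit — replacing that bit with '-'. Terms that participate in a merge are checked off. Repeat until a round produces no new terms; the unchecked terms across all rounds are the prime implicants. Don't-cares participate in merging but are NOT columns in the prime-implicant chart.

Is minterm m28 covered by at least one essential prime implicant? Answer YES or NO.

NO

size-2^0 implicants → 00000(✓)  00100(✓)  00101(✓)  00111(✓)  01101(✓)  01110(✓)  10110(✓)  11100(✓)  11101(✓)  11110(✓)
size-2^1 implicants → -1101  -1110  0-101  00-00  001-1  0010-  1-110  111-0  1110-
Unchecked terms (primes): -1101, -1110, 0-101, 00-00, 001-1, 0010-, 1-110, 111-0, 1110-
Minterm coverage:
  m0 ⊆ 00-00 [E]
  m5 ⊆ 0-101,001-1,0010-
  m7 ⊆ 001-1 [E]
  m13 ⊆ -1101,0-101
  m22 ⊆ 1-110 [E]
  m28 ⊆ 111-0,1110-
E = {00-00, 001-1, 1-110}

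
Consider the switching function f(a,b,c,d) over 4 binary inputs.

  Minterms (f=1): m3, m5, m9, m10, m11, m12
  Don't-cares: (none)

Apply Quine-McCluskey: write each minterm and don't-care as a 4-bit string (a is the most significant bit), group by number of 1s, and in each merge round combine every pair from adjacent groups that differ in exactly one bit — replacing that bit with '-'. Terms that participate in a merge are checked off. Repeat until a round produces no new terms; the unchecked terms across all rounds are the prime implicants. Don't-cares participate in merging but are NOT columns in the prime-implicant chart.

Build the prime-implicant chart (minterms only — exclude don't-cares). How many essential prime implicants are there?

[col 0] 0011*, 0101, 1001*, 1010*, 1011*, 1100
[col 1] -011, 10-1, 101-
Prime implicants: -011, 0101, 10-1, 101-, 1100
PI chart (minterm → PIs covering it):
  3 | -011  (sole → essential)
  5 | 0101  (sole → essential)
  9 | 10-1  (sole → essential)
  10 | 101-  (sole → essential)
  11 | -011,10-1,101-
  12 | 1100  (sole → essential)
Essential prime implicants: -011, 0101, 10-1, 101-, 1100

5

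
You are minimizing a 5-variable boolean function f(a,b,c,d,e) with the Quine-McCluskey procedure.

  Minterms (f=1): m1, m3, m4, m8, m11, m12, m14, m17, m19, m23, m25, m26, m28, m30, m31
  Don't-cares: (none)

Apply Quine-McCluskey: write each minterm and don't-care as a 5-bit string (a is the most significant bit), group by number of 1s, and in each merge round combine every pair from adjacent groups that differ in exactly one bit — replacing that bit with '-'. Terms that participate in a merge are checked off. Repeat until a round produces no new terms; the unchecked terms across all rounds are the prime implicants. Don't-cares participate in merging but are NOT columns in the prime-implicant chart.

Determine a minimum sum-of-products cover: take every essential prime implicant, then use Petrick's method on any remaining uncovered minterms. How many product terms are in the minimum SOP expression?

8

[col 0] 00001*, 00011*, 00100*, 01000*, 01011*, 01100*, 01110*, 10001*, 10011*, 10111*, 11001*, 11010*, 11100*, 11110*, 11111*
[col 1] -0001*, -0011*, -1100*, -1110*, 0-011, 0-100, 000-1*, 01-00, 011-0*, 1-001, 1-111, 10-11, 100-1*, 11-10, 111-0*, 1111-
[col 2] -00-1, -11-0
Prime implicants: -00-1, -11-0, 0-011, 0-100, 01-00, 1-001, 1-111, 10-11, 11-10, 1111-
PI chart (minterm → PIs covering it):
  1 | -00-1  (sole → essential)
  3 | -00-1,0-011
  4 | 0-100  (sole → essential)
  8 | 01-00  (sole → essential)
  11 | 0-011  (sole → essential)
  12 | -11-0,0-100,01-00
  14 | -11-0  (sole → essential)
  17 | -00-1,1-001
  19 | -00-1,10-11
  23 | 1-111,10-11
  25 | 1-001  (sole → essential)
  26 | 11-10  (sole → essential)
  28 | -11-0  (sole → essential)
  30 | -11-0,11-10,1111-
  31 | 1-111,1111-
Essential prime implicants: -00-1, -11-0, 0-011, 0-100, 01-00, 1-001, 11-10
Petrick residual → 1-111
Minimum SOP uses 8 PIs: b'c'e + bce' + a'c'de + a'cd'e' + a'bd'e' + ac'd'e + acde + abde'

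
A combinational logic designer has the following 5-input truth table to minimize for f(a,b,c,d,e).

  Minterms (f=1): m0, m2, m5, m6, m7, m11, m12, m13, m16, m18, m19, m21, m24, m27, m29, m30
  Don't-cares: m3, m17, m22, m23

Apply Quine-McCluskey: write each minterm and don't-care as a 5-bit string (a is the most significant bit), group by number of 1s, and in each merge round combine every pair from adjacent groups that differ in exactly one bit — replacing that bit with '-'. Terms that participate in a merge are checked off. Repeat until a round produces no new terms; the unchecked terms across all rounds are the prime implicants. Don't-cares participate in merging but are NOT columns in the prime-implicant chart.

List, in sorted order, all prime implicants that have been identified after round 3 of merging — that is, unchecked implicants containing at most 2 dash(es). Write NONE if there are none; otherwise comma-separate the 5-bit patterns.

Round 0: 00000✓ 00010✓ 00011✓ 00101✓ 00110✓ 00111✓ 01011✓ 01100✓ 01101✓ 10000✓ 10001✓ 10010✓ 10011✓ 10101✓ 10110✓ 10111✓ 11000✓ 11011✓ 11101✓ 11110✓
Round 1: -0000✓ -0010✓ -0011✓ -0101✓ -0110✓ -0111✓ -1011✓ -1101✓ 0-011✓ 0-101✓ 00-10✓ 00-11✓ 000-0✓ 0001-✓ 001-1✓ 0011-✓ 0110- 1-000 1-011✓ 1-101✓ 1-110 10-01✓ 10-10✓ 10-11✓ 100-0✓ 100-1✓ 1000-✓ 1001-✓ 101-1✓ 1011-✓
Round 2: --011 --101 -0-10✓ -0-11✓ -00-0 -001-✓ -01-1 -011-✓ 00-1-✓ 10--1 10-1-✓ 100--
Round 3: -0-1-
PIs = {--011, --101, -0-1-, -00-0, -01-1, 0110-, 1-000, 1-110, 10--1, 100--}

--011, --101, -00-0, -01-1, 0110-, 1-000, 1-110, 10--1, 100--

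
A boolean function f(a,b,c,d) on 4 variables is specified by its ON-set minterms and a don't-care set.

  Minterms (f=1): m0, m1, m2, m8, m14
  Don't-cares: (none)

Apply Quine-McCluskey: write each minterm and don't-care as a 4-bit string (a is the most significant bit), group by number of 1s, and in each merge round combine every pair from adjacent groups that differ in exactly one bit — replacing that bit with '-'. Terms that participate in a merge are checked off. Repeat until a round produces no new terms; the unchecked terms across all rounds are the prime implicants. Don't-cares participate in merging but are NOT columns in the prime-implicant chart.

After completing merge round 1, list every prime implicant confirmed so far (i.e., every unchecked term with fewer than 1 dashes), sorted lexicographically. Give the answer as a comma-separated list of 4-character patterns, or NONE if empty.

1110

[col 0] 0000*, 0001*, 0010*, 1000*, 1110
[col 1] -000, 00-0, 000-
Prime implicants: -000, 00-0, 000-, 1110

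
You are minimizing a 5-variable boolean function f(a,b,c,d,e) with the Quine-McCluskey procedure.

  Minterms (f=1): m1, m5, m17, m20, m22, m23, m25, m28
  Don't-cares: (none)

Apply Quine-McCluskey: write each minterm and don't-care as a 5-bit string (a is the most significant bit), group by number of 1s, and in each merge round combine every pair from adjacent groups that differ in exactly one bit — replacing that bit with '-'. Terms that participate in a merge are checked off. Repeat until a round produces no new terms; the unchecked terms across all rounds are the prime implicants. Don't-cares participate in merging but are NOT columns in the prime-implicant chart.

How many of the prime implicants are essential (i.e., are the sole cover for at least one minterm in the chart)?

size-2^0 implicants → 00001(✓)  00101(✓)  10001(✓)  10100(✓)  10110(✓)  10111(✓)  11001(✓)  11100(✓)
size-2^1 implicants → -0001  00-01  1-001  1-100  101-0  1011-
Unchecked terms (primes): -0001, 00-01, 1-001, 1-100, 101-0, 1011-
Minterm coverage:
  m1 ⊆ -0001,00-01
  m5 ⊆ 00-01 [E]
  m17 ⊆ -0001,1-001
  m20 ⊆ 1-100,101-0
  m22 ⊆ 101-0,1011-
  m23 ⊆ 1011- [E]
  m25 ⊆ 1-001 [E]
  m28 ⊆ 1-100 [E]
E = {00-01, 1-001, 1-100, 1011-}

4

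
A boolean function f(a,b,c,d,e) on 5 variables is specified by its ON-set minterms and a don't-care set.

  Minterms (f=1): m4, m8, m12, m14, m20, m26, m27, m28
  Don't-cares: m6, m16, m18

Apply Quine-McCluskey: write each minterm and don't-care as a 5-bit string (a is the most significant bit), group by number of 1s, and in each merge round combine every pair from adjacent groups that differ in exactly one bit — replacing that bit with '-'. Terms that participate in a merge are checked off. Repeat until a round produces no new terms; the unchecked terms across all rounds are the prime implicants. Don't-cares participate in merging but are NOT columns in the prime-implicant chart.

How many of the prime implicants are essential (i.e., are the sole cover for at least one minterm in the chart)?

4

[col 0] 00100*, 00110*, 01000*, 01100*, 01110*, 10000*, 10010*, 10100*, 11010*, 11011*, 11100*
[col 1] -0100*, -1100*, 0-100*, 0-110*, 001-0*, 01-00, 011-0*, 1-010, 1-100*, 10-00, 100-0, 1101-
[col 2] --100, 0-1-0
Prime implicants: --100, 0-1-0, 01-00, 1-010, 10-00, 100-0, 1101-
PI chart (minterm → PIs covering it):
  4 | --100,0-1-0
  8 | 01-00  (sole → essential)
  12 | --100,0-1-0,01-00
  14 | 0-1-0  (sole → essential)
  20 | --100,10-00
  26 | 1-010,1101-
  27 | 1101-  (sole → essential)
  28 | --100  (sole → essential)
Essential prime implicants: --100, 0-1-0, 01-00, 1101-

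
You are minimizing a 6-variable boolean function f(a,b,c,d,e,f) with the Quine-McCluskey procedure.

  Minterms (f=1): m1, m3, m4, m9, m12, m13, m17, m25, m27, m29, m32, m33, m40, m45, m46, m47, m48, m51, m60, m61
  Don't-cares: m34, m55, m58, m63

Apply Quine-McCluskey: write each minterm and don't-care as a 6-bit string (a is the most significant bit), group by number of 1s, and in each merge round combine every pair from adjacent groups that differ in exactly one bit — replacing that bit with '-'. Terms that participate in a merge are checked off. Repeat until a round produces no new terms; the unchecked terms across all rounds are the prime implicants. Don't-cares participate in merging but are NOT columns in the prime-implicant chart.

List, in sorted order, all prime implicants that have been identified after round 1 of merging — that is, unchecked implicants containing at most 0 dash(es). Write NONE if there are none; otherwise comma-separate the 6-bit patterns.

111010

Round 0: 000001✓ 000011✓ 000100✓ 001001✓ 001100✓ 001101✓ 010001✓ 011001✓ 011011✓ 011101✓ 100000✓ 100001✓ 100010✓ 101000✓ 101101✓ 101110✓ 101111✓ 110000✓ 110011✓ 110111✓ 111010 111100✓ 111101✓ 111111✓
Round 1: -00001 -01101✓ -11101✓ 0-0001✓ 0-1001✓ 0-1101✓ 00-001✓ 00-100 0000-1 001-01✓ 00110- 01-001✓ 011-01✓ 0110-1 1-0000 1-1101✓ 1-1111✓ 10-000 1000-0 10000- 1011-1✓ 10111- 11-111 110-11 1111-1✓ 11110-
Round 2: --1101 0--001 0-1-01 1-11-1
PIs = {--1101, -00001, 0--001, 0-1-01, 00-100, 0000-1, 00110-, 0110-1, 1-0000, 1-11-1, 10-000, 1000-0, 10000-, 10111-, 11-111, 110-11, 111010, 11110-}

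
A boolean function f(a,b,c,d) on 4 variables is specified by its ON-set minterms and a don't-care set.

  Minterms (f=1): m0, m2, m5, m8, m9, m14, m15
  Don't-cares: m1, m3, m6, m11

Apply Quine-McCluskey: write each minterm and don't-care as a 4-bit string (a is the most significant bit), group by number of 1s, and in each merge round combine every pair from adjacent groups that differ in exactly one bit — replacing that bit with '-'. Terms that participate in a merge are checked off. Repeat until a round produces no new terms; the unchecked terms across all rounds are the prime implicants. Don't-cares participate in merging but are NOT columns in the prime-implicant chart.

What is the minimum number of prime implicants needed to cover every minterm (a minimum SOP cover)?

Round 0: 0000✓ 0001✓ 0010✓ 0011✓ 0101✓ 0110✓ 1000✓ 1001✓ 1011✓ 1110✓ 1111✓
Round 1: -000✓ -001✓ -011✓ -110 0-01 0-10 00-0✓ 00-1✓ 000-✓ 001-✓ 1-11 10-1✓ 100-✓ 111-
Round 2: -0-1 -00- 00--
PIs = {-0-1, -00-, -110, 0-01, 0-10, 00--, 1-11, 111-}
Coverage chart:
  m0: -00-,00--
  m2: 0-10,00--
  m5: 0-01 ←essential
  m8: -00- ←essential
  m9: -0-1,-00-
  m14: -110,111-
  m15: 1-11,111-
Essential: -00-, 0-01
Petrick residual → 0-10, 111-
Min cover (4 terms): b'c' + a'c'd + a'cd' + abc

4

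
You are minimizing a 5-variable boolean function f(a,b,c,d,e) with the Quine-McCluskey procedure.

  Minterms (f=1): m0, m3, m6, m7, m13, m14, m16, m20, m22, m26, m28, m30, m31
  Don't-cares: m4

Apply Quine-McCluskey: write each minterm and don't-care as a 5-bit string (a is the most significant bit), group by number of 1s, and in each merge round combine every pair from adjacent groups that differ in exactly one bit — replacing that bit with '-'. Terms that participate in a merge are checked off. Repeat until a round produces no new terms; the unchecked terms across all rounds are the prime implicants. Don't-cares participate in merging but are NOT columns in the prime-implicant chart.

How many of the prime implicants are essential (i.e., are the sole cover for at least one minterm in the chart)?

[col 0] 00000*, 00011*, 00100*, 00110*, 00111*, 01101, 01110*, 10000*, 10100*, 10110*, 11010*, 11100*, 11110*, 11111*
[col 1] -0000*, -0100*, -0110*, -1110*, 0-110*, 00-00*, 00-11, 001-0*, 0011-, 1-100*, 1-110*, 10-00*, 101-0*, 11-10, 111-0*, 1111-
[col 2] --110, -0-00, -01-0, 1-1-0
Prime implicants: --110, -0-00, -01-0, 00-11, 0011-, 01101, 1-1-0, 11-10, 1111-
PI chart (minterm → PIs covering it):
  0 | -0-00  (sole → essential)
  3 | 00-11  (sole → essential)
  6 | --110,-01-0,0011-
  7 | 00-11,0011-
  13 | 01101  (sole → essential)
  14 | --110  (sole → essential)
  16 | -0-00  (sole → essential)
  20 | -0-00,-01-0,1-1-0
  22 | --110,-01-0,1-1-0
  26 | 11-10  (sole → essential)
  28 | 1-1-0  (sole → essential)
  30 | --110,1-1-0,11-10,1111-
  31 | 1111-  (sole → essential)
Essential prime implicants: --110, -0-00, 00-11, 01101, 1-1-0, 11-10, 1111-

7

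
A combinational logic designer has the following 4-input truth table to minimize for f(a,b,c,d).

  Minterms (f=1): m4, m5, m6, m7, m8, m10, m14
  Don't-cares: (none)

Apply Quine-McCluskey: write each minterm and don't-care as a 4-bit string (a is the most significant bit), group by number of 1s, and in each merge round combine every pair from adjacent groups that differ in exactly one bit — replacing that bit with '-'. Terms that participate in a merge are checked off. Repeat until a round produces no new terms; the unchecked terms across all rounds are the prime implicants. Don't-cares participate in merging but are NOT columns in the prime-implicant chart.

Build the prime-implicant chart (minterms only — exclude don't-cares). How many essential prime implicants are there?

2

size-2^0 implicants → 0100(✓)  0101(✓)  0110(✓)  0111(✓)  1000(✓)  1010(✓)  1110(✓)
size-2^1 implicants → -110  01-0(✓)  01-1(✓)  010-(✓)  011-(✓)  1-10  10-0
size-2^2 implicants → 01--
Unchecked terms (primes): -110, 01--, 1-10, 10-0
Minterm coverage:
  m4 ⊆ 01-- [E]
  m5 ⊆ 01-- [E]
  m6 ⊆ -110,01--
  m7 ⊆ 01-- [E]
  m8 ⊆ 10-0 [E]
  m10 ⊆ 1-10,10-0
  m14 ⊆ -110,1-10
E = {01--, 10-0}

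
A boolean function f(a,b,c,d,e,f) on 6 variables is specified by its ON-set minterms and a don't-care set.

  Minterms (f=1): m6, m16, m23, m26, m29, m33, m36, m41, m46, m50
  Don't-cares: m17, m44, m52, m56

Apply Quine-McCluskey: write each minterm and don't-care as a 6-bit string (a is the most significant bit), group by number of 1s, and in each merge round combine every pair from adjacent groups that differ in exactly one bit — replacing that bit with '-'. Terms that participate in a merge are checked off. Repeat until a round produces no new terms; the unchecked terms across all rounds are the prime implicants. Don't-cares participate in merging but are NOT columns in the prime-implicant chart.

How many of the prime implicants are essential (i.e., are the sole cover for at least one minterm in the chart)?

8

[col 0] 000110, 010000*, 010001*, 010111, 011010, 011101, 100001*, 100100*, 101001*, 101100*, 101110*, 110010, 110100*, 111000
[col 1] 01000-, 1-0100, 10-001, 10-100, 1011-0
Prime implicants: 000110, 01000-, 010111, 011010, 011101, 1-0100, 10-001, 10-100, 1011-0, 110010, 111000
PI chart (minterm → PIs covering it):
  6 | 000110  (sole → essential)
  16 | 01000-  (sole → essential)
  23 | 010111  (sole → essential)
  26 | 011010  (sole → essential)
  29 | 011101  (sole → essential)
  33 | 10-001  (sole → essential)
  36 | 1-0100,10-100
  41 | 10-001  (sole → essential)
  46 | 1011-0  (sole → essential)
  50 | 110010  (sole → essential)
Essential prime implicants: 000110, 01000-, 010111, 011010, 011101, 10-001, 1011-0, 110010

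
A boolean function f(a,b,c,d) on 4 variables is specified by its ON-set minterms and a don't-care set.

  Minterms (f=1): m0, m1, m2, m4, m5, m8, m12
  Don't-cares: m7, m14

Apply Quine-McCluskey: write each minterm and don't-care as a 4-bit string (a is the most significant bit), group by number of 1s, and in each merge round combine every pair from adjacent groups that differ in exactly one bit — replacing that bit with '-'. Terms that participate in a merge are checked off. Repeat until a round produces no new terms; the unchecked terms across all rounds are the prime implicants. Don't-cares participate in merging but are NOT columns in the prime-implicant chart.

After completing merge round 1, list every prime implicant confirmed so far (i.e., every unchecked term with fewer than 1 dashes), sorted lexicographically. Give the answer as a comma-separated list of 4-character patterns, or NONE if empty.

Round 0: 0000✓ 0001✓ 0010✓ 0100✓ 0101✓ 0111✓ 1000✓ 1100✓ 1110✓
Round 1: -000✓ -100✓ 0-00✓ 0-01✓ 00-0 000-✓ 01-1 010-✓ 1-00✓ 11-0
Round 2: --00 0-0-
PIs = {--00, 0-0-, 00-0, 01-1, 11-0}

NONE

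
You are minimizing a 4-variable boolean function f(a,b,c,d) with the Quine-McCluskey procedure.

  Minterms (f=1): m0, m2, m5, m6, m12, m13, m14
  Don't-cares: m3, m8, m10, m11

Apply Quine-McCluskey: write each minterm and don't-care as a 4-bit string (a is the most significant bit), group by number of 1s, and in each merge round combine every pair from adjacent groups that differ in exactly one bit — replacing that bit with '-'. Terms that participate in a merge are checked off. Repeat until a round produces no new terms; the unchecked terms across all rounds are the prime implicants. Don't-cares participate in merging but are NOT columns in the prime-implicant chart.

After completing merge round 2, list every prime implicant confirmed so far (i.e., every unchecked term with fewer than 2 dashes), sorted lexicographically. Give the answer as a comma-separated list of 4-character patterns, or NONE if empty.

-101, 110-

size-2^0 implicants → 0000(✓)  0010(✓)  0011(✓)  0101(✓)  0110(✓)  1000(✓)  1010(✓)  1011(✓)  1100(✓)  1101(✓)  1110(✓)
size-2^1 implicants → -000(✓)  -010(✓)  -011(✓)  -101  -110(✓)  0-10(✓)  00-0(✓)  001-(✓)  1-00(✓)  1-10(✓)  10-0(✓)  101-(✓)  11-0(✓)  110-
size-2^2 implicants → --10  -0-0  -01-  1--0
Unchecked terms (primes): --10, -0-0, -01-, -101, 1--0, 110-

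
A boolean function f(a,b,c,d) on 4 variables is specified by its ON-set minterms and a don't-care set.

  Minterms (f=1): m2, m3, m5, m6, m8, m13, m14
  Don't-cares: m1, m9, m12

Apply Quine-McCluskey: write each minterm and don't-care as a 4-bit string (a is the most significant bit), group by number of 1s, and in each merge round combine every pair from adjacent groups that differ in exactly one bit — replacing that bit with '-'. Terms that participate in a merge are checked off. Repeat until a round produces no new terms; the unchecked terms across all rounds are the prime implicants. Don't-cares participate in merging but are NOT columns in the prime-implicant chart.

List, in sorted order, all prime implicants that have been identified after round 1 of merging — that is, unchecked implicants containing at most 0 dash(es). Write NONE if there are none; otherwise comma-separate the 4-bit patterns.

size-2^0 implicants → 0001(✓)  0010(✓)  0011(✓)  0101(✓)  0110(✓)  1000(✓)  1001(✓)  1100(✓)  1101(✓)  1110(✓)
size-2^1 implicants → -001(✓)  -101(✓)  -110  0-01(✓)  0-10  00-1  001-  1-00(✓)  1-01(✓)  100-(✓)  11-0  110-(✓)
size-2^2 implicants → --01  1-0-
Unchecked terms (primes): --01, -110, 0-10, 00-1, 001-, 1-0-, 11-0

NONE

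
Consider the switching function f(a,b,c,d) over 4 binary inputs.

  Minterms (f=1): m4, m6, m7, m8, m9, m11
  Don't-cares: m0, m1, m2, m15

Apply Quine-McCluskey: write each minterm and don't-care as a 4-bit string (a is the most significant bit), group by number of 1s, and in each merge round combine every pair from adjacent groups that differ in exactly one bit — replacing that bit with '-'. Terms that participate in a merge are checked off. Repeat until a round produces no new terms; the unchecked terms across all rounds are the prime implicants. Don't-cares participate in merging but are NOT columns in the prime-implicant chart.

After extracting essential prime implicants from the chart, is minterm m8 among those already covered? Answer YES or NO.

size-2^0 implicants → 0000(✓)  0001(✓)  0010(✓)  0100(✓)  0110(✓)  0111(✓)  1000(✓)  1001(✓)  1011(✓)  1111(✓)
size-2^1 implicants → -000(✓)  -001(✓)  -111  0-00(✓)  0-10(✓)  00-0(✓)  000-(✓)  01-0(✓)  011-  1-11  10-1  100-(✓)
size-2^2 implicants → -00-  0--0
Unchecked terms (primes): -00-, -111, 0--0, 011-, 1-11, 10-1
Minterm coverage:
  m4 ⊆ 0--0 [E]
  m6 ⊆ 0--0,011-
  m7 ⊆ -111,011-
  m8 ⊆ -00- [E]
  m9 ⊆ -00-,10-1
  m11 ⊆ 1-11,10-1
E = {-00-, 0--0}

YES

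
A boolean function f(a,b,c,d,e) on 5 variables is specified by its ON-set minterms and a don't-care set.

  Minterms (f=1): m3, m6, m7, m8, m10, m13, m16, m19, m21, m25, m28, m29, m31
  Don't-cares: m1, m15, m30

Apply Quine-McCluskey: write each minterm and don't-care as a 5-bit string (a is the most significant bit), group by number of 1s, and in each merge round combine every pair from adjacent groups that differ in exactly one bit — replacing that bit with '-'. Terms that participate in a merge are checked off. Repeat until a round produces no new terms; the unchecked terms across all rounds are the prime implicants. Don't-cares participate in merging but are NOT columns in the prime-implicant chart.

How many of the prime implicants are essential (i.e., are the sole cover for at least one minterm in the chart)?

8

size-2^0 implicants → 00001(✓)  00011(✓)  00110(✓)  00111(✓)  01000(✓)  01010(✓)  01101(✓)  01111(✓)  10000  10011(✓)  10101(✓)  11001(✓)  11100(✓)  11101(✓)  11110(✓)  11111(✓)
size-2^1 implicants → -0011  -1101(✓)  -1111(✓)  0-111  00-11  000-1  0011-  010-0  011-1(✓)  1-101  11-01  111-0(✓)  111-1(✓)  1110-(✓)  1111-(✓)
size-2^2 implicants → -11-1  111--
Unchecked terms (primes): -0011, -11-1, 0-111, 00-11, 000-1, 0011-, 010-0, 1-101, 10000, 11-01, 111--
Minterm coverage:
  m3 ⊆ -0011,00-11,000-1
  m6 ⊆ 0011- [E]
  m7 ⊆ 0-111,00-11,0011-
  m8 ⊆ 010-0 [E]
  m10 ⊆ 010-0 [E]
  m13 ⊆ -11-1 [E]
  m16 ⊆ 10000 [E]
  m19 ⊆ -0011 [E]
  m21 ⊆ 1-101 [E]
  m25 ⊆ 11-01 [E]
  m28 ⊆ 111-- [E]
  m29 ⊆ -11-1,1-101,11-01,111--
  m31 ⊆ -11-1,111--
E = {-0011, -11-1, 0011-, 010-0, 1-101, 10000, 11-01, 111--}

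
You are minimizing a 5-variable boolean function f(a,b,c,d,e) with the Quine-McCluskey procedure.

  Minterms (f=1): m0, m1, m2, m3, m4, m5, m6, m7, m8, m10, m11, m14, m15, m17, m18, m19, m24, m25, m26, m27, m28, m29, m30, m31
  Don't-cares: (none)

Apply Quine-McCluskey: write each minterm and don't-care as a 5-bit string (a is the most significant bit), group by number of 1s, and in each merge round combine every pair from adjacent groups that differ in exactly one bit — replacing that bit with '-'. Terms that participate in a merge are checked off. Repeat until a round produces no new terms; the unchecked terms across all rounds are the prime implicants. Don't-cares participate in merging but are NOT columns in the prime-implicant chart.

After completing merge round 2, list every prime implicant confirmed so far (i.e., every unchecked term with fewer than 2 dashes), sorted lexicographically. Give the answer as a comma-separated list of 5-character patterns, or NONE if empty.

NONE

[col 0] 00000*, 00001*, 00010*, 00011*, 00100*, 00101*, 00110*, 00111*, 01000*, 01010*, 01011*, 01110*, 01111*, 10001*, 10010*, 10011*, 11000*, 11001*, 11010*, 11011*, 11100*, 11101*, 11110*, 11111*
[col 1] -0001*, -0010*, -0011*, -1000*, -1010*, -1011*, -1110*, -1111*, 0-000*, 0-010*, 0-011*, 0-110*, 0-111*, 00-00*, 00-01*, 00-10*, 00-11*, 000-0*, 000-1*, 0000-*, 0001-*, 001-0*, 001-1*, 0010-*, 0011-*, 01-10*, 01-11*, 010-0*, 0101-*, 0111-*, 1-001*, 1-010*, 1-011*, 100-1*, 1001-*, 11-00*, 11-01*, 11-10*, 11-11*, 110-0*, 110-1*, 1100-*, 1101-*, 111-0*, 111-1*, 1110-*, 1111-*
[col 2] --010*, --011*, -00-1, -001-*, -1-10*, -1-11*, -10-0, -101-*, -111-*, 0--10*, 0--11*, 0-0-0, 0-01-*, 0-11-*, 00--0*, 00--1*, 00-0-*, 00-1-*, 000--*, 001--*, 01-1-*, 1-0-1, 1-01-*, 11--0*, 11--1*, 11-0-*, 11-1-*, 110--*, 111--*
[col 3] --01-, -1-1-, 0--1-, 00---, 11---
Prime implicants: --01-, -00-1, -1-1-, -10-0, 0--1-, 0-0-0, 00---, 1-0-1, 11---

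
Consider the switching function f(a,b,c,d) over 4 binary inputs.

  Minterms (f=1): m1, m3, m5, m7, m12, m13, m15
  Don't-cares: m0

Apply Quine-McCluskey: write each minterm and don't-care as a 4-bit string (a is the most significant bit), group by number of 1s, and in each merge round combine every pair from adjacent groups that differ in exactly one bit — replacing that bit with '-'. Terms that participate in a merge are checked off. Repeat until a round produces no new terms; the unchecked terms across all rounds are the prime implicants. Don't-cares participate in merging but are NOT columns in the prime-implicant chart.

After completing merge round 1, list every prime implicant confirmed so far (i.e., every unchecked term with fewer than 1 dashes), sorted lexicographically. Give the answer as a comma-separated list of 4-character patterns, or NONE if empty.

Round 0: 0000✓ 0001✓ 0011✓ 0101✓ 0111✓ 1100✓ 1101✓ 1111✓
Round 1: -101✓ -111✓ 0-01✓ 0-11✓ 00-1✓ 000- 01-1✓ 11-1✓ 110-
Round 2: -1-1 0--1
PIs = {-1-1, 0--1, 000-, 110-}

NONE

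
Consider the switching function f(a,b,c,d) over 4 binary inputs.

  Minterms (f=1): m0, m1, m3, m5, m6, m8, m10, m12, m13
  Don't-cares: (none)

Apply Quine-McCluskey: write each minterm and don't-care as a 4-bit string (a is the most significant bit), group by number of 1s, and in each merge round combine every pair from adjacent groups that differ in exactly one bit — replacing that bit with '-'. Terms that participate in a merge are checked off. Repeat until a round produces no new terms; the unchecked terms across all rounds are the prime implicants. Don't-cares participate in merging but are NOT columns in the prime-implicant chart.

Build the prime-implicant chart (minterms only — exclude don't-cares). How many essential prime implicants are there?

Round 0: 0000✓ 0001✓ 0011✓ 0101✓ 0110 1000✓ 1010✓ 1100✓ 1101✓
Round 1: -000 -101 0-01 00-1 000- 1-00 10-0 110-
PIs = {-000, -101, 0-01, 00-1, 000-, 0110, 1-00, 10-0, 110-}
Coverage chart:
  m0: -000,000-
  m1: 0-01,00-1,000-
  m3: 00-1 ←essential
  m5: -101,0-01
  m6: 0110 ←essential
  m8: -000,1-00,10-0
  m10: 10-0 ←essential
  m12: 1-00,110-
  m13: -101,110-
Essential: 00-1, 0110, 10-0

3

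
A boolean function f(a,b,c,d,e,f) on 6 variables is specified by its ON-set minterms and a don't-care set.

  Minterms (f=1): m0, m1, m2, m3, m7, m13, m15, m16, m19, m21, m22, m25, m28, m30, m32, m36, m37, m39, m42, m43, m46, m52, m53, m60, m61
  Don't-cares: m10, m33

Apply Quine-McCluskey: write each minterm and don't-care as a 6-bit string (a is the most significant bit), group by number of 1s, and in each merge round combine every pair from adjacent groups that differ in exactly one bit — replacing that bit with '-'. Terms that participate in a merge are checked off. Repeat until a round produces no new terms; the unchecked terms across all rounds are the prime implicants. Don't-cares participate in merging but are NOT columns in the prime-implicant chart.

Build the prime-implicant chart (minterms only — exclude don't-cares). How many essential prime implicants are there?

9

[col 0] 000000*, 000001*, 000010*, 000011*, 000111*, 001010*, 001101*, 001111*, 010000*, 010011*, 010101*, 010110*, 011001, 011100*, 011110*, 100000*, 100001*, 100100*, 100101*, 100111*, 101010*, 101011*, 101110*, 110100*, 110101*, 111100*, 111101*
[col 1] -00000*, -00001*, -00111, -01010, -10101, -11100, 0-0000, 0-0011, 00-010, 00-111, 000-11, 0000-0*, 0000-1*, 00000-*, 00001-*, 0011-1, 01-110, 0111-0, 1-0100*, 1-0101*, 100-00*, 100-01*, 10000-*, 1001-1, 10010-*, 101-10, 10101-, 11-100*, 11-101*, 11010-*, 11110-*
[col 2] -0000-, 0000--, 1-010-, 100-0-, 11-10-
Prime implicants: -0000-, -00111, -01010, -10101, -11100, 0-0000, 0-0011, 00-010, 00-111, 000-11, 0000--, 0011-1, 01-110, 011001, 0111-0, 1-010-, 100-0-, 1001-1, 101-10, 10101-, 11-10-
PI chart (minterm → PIs covering it):
  0 | -0000-,0-0000,0000--
  1 | -0000-,0000--
  2 | 00-010,0000--
  3 | 0-0011,000-11,0000--
  7 | -00111,00-111,000-11
  13 | 0011-1  (sole → essential)
  15 | 00-111,0011-1
  16 | 0-0000  (sole → essential)
  19 | 0-0011  (sole → essential)
  21 | -10101  (sole → essential)
  22 | 01-110  (sole → essential)
  25 | 011001  (sole → essential)
  28 | -11100,0111-0
  30 | 01-110,0111-0
  32 | -0000-,100-0-
  36 | 1-010-,100-0-
  37 | 1-010-,100-0-,1001-1
  39 | -00111,1001-1
  42 | -01010,101-10,10101-
  43 | 10101-  (sole → essential)
  46 | 101-10  (sole → essential)
  52 | 1-010-,11-10-
  53 | -10101,1-010-,11-10-
  60 | -11100,11-10-
  61 | 11-10-  (sole → essential)
Essential prime implicants: -10101, 0-0000, 0-0011, 0011-1, 01-110, 011001, 101-10, 10101-, 11-10-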